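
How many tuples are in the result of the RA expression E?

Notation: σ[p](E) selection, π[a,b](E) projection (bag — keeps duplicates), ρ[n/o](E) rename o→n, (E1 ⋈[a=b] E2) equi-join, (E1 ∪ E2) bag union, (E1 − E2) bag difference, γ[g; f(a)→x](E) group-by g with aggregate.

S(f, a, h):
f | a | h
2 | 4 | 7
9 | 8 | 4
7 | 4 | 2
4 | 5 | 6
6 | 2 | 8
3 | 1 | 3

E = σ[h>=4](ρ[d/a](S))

Row counts bottom-up:
  S → 6
  ρ[d/a](S) → 6
  σ[h>=4](ρ[d/a](S)) → 4

|E| = 4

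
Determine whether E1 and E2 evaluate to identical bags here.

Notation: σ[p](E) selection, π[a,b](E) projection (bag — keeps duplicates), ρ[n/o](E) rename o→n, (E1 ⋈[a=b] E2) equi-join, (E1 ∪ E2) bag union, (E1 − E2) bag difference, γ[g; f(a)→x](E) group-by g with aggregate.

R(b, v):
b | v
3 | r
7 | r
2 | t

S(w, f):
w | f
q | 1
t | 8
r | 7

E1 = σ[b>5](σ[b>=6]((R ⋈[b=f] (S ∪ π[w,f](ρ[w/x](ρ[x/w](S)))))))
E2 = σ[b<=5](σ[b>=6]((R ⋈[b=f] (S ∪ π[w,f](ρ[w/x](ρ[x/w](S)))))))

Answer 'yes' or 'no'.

E1 stepwise |·|:
  R → 3
  S → 3
  S → 3
  ρ[x/w](S) → 3
  ρ[w/x](ρ[x/w](S)) → 3
  π[w,f](ρ[w/x](ρ[x/w](S))) → 3
  (S ∪ π[w,f](ρ[w/x](ρ[x/w](S)))) → 6
  (R ⋈[b=f] (S ∪ π[w,f](ρ[w/x](ρ[x/w](S))))) → 2
  σ[b>=6]((R ⋈[b=f] (S ∪ π[w,f](ρ[w/x](ρ[x/w](S)))))) → 2
  σ[b>5](σ[b>=6]((R ⋈[b=f] (S ∪ π[w,f](ρ[w/x](ρ[x/w](S))))))) → 2
E2 stepwise |·|:
  R → 3
  S → 3
  S → 3
  ρ[x/w](S) → 3
  ρ[w/x](ρ[x/w](S)) → 3
  π[w,f](ρ[w/x](ρ[x/w](S))) → 3
  (S ∪ π[w,f](ρ[w/x](ρ[x/w](S)))) → 6
  (R ⋈[b=f] (S ∪ π[w,f](ρ[w/x](ρ[x/w](S))))) → 2
  σ[b>=6]((R ⋈[b=f] (S ∪ π[w,f](ρ[w/x](ρ[x/w](S)))))) → 2
  σ[b<=5](σ[b>=6]((R ⋈[b=f] (S ∪ π[w,f](ρ[w/x](ρ[x/w](S))))))) → 0

E1 result:
b | v | w | f
7 | r | r | 7
7 | r | r | 7
E2 result:
b | v | w | f
(0 rows)
Witness: (7, 'r', 'r', 7) appears 2× in E1 but 0× in E2.

no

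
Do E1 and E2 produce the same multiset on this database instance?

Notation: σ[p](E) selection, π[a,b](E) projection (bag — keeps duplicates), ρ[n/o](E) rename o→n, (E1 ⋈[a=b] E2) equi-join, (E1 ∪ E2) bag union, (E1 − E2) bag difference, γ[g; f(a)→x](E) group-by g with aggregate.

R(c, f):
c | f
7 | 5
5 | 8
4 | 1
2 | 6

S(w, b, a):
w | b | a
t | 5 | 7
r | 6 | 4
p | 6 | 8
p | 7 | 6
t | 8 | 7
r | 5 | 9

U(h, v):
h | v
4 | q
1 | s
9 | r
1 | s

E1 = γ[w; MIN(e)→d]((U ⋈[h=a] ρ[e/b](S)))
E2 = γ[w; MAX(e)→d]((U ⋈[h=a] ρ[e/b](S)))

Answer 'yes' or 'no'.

E1 stepwise |·|:
  U → 4
  S → 6
  ρ[e/b](S) → 6
  (U ⋈[h=a] ρ[e/b](S)) → 2
  γ[w; MIN(e)→d]((U ⋈[h=a] ρ[e/b](S))) → 1
E2 stepwise |·|:
  U → 4
  S → 6
  ρ[e/b](S) → 6
  (U ⋈[h=a] ρ[e/b](S)) → 2
  γ[w; MAX(e)→d]((U ⋈[h=a] ρ[e/b](S))) → 1

E1 result:
w | d
r | 5
E2 result:
w | d
r | 6
Witness: ('r', 5) appears 1× in E1 but 0× in E2.

no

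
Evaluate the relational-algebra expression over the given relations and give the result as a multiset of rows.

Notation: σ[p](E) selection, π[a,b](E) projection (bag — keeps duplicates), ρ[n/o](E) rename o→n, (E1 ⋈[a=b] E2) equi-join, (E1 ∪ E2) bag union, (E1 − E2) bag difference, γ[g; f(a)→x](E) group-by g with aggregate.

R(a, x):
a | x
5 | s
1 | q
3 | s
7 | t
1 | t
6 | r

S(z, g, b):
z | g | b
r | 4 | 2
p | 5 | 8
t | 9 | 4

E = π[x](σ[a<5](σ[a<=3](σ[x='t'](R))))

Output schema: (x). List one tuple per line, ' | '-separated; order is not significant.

Stepwise |·|:
  R → 6
  σ[x='t'](R) → 2
  σ[a<=3](σ[x='t'](R)) → 1
  σ[a<5](σ[a<=3](σ[x='t'](R))) → 1
  π[x](σ[a<5](σ[a<=3](σ[x='t'](R)))) → 1

== RESULT ==
x
t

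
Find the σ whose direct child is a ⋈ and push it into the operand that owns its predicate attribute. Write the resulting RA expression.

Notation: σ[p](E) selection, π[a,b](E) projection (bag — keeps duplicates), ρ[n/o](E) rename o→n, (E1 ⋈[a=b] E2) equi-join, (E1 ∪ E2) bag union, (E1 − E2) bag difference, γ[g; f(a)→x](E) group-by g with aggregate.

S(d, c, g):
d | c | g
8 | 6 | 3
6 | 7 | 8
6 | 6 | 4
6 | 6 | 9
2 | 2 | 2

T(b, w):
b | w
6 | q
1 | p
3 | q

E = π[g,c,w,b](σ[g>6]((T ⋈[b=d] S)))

σ filters on g, owned by the right side.
E' = π[g,c,w,b]((T ⋈[b=d] σ[g>6](S)))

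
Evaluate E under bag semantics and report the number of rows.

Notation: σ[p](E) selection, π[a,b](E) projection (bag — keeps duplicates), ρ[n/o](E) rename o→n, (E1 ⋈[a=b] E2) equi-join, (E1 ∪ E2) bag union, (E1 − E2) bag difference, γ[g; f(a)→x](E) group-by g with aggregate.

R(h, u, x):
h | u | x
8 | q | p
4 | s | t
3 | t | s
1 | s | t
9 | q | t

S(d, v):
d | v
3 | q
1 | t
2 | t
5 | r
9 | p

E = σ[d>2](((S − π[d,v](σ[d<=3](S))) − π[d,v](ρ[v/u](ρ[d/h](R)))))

Row counts bottom-up:
  S → 5
  S → 5
  σ[d<=3](S) → 3
  π[d,v](σ[d<=3](S)) → 3
  (S − π[d,v](σ[d<=3](S))) → 2
  R → 5
  ρ[d/h](R) → 5
  ρ[v/u](ρ[d/h](R)) → 5
  π[d,v](ρ[v/u](ρ[d/h](R))) → 5
  ((S − π[d,v](σ[d<=3](S))) − π[d,v](ρ[v/u](ρ[d/h](R)))) → 2
  σ[d>2](((S − π[d,v](σ[d<=3](S))) − π[d,v](ρ[v/u](ρ[d/h](R))))) → 2

|E| = 2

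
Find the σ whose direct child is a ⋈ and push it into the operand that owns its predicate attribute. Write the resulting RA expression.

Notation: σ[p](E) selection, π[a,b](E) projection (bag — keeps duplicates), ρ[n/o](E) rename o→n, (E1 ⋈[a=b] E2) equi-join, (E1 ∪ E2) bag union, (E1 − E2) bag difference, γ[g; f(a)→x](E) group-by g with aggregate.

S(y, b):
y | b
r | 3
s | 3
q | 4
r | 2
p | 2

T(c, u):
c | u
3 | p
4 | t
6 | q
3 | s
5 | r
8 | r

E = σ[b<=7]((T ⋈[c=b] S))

σ filters on b, owned by the right side.
E' = (T ⋈[c=b] σ[b<=7](S))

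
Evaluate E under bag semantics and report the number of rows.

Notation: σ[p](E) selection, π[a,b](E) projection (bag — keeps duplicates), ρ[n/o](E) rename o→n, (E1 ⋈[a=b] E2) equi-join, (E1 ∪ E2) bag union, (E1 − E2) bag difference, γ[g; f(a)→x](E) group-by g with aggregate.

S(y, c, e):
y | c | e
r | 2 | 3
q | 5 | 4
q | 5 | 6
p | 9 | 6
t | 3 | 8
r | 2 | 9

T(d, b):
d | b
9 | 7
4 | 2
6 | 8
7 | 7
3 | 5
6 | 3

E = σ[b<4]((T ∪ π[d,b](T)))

Stepwise |·|:
  T → 6
  T → 6
  π[d,b](T) → 6
  (T ∪ π[d,b](T)) → 12
  σ[b<4]((T ∪ π[d,b](T))) → 4

|E| = 4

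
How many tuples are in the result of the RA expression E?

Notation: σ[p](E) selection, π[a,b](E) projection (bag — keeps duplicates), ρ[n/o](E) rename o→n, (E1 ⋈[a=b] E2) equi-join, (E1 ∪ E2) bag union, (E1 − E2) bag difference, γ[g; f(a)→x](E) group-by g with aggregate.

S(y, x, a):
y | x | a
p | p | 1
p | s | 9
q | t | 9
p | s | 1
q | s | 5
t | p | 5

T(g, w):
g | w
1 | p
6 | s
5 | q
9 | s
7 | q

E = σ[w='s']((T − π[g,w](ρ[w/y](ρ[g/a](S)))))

Row counts bottom-up:
  T → 5
  S → 6
  ρ[g/a](S) → 6
  ρ[w/y](ρ[g/a](S)) → 6
  π[g,w](ρ[w/y](ρ[g/a](S))) → 6
  (T − π[g,w](ρ[w/y](ρ[g/a](S)))) → 3
  σ[w='s']((T − π[g,w](ρ[w/y](ρ[g/a](S))))) → 2

|E| = 2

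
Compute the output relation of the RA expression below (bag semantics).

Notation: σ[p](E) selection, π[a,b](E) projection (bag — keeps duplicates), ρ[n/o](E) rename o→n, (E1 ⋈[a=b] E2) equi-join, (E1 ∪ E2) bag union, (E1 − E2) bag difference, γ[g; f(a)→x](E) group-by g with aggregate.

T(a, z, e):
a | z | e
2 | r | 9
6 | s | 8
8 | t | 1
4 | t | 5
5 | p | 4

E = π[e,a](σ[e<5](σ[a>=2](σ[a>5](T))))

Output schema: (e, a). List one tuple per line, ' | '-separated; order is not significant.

Stepwise |·|:
  T → 5
  σ[a>5](T) → 2
  σ[a>=2](σ[a>5](T)) → 2
  σ[e<5](σ[a>=2](σ[a>5](T))) → 1
  π[e,a](σ[e<5](σ[a>=2](σ[a>5](T)))) → 1

== RESULT ==
e | a
1 | 8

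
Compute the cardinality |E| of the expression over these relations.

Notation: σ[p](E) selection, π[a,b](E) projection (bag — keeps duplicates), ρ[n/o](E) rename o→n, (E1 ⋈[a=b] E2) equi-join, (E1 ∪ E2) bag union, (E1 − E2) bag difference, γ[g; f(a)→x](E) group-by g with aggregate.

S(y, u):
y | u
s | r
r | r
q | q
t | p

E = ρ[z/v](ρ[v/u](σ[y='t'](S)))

Per-node cardinality:
  S → 4
  σ[y='t'](S) → 1
  ρ[v/u](σ[y='t'](S)) → 1
  ρ[z/v](ρ[v/u](σ[y='t'](S))) → 1

|E| = 1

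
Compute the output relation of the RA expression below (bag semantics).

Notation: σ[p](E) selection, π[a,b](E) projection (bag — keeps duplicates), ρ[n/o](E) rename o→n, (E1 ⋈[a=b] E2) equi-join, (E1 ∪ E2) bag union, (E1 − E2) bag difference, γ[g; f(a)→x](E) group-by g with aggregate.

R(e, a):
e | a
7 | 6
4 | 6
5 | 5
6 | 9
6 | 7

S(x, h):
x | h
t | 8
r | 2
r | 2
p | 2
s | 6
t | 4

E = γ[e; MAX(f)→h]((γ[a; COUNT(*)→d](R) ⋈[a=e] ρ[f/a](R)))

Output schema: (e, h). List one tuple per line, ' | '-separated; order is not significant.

Subexpression sizes:
  R → 5
  γ[a; COUNT(*)→d](R) → 4
  R → 5
  ρ[f/a](R) → 5
  (γ[a; COUNT(*)→d](R) ⋈[a=e] ρ[f/a](R)) → 4
  γ[e; MAX(f)→h]((γ[a; COUNT(*)→d](R) ⋈[a=e] ρ[f/a](R))) → 3

== RESULT ==
e | h
5 | 5
6 | 9
7 | 6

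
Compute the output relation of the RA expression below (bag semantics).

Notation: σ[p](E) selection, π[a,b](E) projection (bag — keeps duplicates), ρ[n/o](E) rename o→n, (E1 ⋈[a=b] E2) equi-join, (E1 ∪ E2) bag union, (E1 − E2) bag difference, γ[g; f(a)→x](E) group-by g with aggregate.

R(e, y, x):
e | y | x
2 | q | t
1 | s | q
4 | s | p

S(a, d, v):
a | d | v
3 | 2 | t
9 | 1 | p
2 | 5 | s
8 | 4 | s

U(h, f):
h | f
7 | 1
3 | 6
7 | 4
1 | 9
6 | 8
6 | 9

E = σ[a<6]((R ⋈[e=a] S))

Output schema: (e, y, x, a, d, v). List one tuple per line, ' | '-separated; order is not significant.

Subexpression sizes:
  R → 3
  S → 4
  (R ⋈[e=a] S) → 1
  σ[a<6]((R ⋈[e=a] S)) → 1

== RESULT ==
e | y | x | a | d | v
2 | q | t | 2 | 5 | s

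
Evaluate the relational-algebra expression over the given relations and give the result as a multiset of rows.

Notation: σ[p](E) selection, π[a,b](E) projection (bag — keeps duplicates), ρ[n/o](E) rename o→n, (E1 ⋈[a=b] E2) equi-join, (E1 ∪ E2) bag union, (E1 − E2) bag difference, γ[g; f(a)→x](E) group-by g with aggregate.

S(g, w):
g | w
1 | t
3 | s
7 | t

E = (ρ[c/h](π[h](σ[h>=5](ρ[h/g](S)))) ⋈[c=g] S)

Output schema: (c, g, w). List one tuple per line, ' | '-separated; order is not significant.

Subexpression sizes:
  S → 3
  ρ[h/g](S) → 3
  σ[h>=5](ρ[h/g](S)) → 1
  π[h](σ[h>=5](ρ[h/g](S))) → 1
  ρ[c/h](π[h](σ[h>=5](ρ[h/g](S)))) → 1
  S → 3
  (ρ[c/h](π[h](σ[h>=5](ρ[h/g](S)))) ⋈[c=g] S) → 1

== RESULT ==
c | g | w
7 | 7 | t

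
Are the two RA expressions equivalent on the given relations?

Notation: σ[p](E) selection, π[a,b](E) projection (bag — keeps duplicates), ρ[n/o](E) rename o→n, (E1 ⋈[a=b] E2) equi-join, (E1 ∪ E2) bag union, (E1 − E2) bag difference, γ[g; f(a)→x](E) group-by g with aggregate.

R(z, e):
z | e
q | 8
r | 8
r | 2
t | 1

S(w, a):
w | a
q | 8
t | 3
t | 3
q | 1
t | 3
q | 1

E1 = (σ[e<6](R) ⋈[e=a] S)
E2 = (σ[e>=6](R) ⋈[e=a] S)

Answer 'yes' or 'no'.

E1 row counts bottom-up:
  R → 4
  σ[e<6](R) → 2
  S → 6
  (σ[e<6](R) ⋈[e=a] S) → 2
E2 row counts bottom-up:
  R → 4
  σ[e>=6](R) → 2
  S → 6
  (σ[e>=6](R) ⋈[e=a] S) → 2

E1 result:
z | e | w | a
t | 1 | q | 1
t | 1 | q | 1
E2 result:
z | e | w | a
q | 8 | q | 8
r | 8 | q | 8
Witness: ('q', 8, 'q', 8) appears 0× in E1 but 1× in E2.

no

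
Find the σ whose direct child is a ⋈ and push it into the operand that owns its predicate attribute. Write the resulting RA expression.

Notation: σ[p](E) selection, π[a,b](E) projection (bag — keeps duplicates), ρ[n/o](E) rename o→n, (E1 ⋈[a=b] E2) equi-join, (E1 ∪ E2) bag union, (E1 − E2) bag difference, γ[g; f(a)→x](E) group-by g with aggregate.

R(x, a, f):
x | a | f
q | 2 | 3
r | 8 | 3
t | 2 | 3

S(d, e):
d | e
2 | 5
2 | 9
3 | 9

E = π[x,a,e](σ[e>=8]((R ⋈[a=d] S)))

σ filters on e, owned by the right side.
E' = π[x,a,e]((R ⋈[a=d] σ[e>=8](S)))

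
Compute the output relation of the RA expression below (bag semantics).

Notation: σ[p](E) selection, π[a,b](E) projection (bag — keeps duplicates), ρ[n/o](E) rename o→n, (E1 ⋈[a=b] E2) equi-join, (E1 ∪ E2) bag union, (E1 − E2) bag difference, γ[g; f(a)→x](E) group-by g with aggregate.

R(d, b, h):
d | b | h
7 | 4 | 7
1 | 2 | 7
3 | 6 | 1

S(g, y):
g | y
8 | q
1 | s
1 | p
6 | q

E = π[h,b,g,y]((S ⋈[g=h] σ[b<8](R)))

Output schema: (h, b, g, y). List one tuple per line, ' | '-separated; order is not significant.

Subexpression sizes:
  S → 4
  R → 3
  σ[b<8](R) → 3
  (S ⋈[g=h] σ[b<8](R)) → 2
  π[h,b,g,y]((S ⋈[g=h] σ[b<8](R))) → 2

== RESULT ==
h | b | g | y
1 | 6 | 1 | p
1 | 6 | 1 | s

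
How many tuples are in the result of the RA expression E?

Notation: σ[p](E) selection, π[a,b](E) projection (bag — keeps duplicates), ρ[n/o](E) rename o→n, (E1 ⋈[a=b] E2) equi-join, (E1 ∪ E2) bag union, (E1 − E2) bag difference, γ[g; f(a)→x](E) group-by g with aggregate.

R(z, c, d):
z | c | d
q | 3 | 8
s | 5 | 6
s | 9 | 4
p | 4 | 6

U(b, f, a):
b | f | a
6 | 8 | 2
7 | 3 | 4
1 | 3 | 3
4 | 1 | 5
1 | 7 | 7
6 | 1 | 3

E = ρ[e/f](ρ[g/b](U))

Subexpression sizes:
  U → 6
  ρ[g/b](U) → 6
  ρ[e/f](ρ[g/b](U)) → 6

|E| = 6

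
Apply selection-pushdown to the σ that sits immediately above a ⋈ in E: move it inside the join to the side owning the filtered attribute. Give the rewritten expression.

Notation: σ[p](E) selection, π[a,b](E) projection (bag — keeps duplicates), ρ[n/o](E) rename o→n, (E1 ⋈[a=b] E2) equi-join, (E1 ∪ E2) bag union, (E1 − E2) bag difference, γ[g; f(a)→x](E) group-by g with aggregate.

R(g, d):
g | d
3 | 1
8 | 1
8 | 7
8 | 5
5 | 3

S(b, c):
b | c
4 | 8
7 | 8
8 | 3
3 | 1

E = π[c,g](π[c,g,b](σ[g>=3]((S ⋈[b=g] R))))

σ filters on g, owned by the right side.
E' = π[c,g](π[c,g,b]((S ⋈[b=g] σ[g>=3](R))))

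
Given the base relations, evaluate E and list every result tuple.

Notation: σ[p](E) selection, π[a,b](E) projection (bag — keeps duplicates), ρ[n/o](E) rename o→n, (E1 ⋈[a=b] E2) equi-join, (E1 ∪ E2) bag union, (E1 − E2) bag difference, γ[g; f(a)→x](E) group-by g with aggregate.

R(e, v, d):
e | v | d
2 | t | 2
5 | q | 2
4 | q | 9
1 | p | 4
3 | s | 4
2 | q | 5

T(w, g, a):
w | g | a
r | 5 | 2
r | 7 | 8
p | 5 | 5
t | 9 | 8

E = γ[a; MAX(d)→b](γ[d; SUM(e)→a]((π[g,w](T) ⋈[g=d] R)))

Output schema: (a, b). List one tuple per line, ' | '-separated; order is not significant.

Row counts bottom-up:
  T → 4
  π[g,w](T) → 4
  R → 6
  (π[g,w](T) ⋈[g=d] R) → 3
  γ[d; SUM(e)→a]((π[g,w](T) ⋈[g=d] R)) → 2
  γ[a; MAX(d)→b](γ[d; SUM(e)→a]((π[g,w](T) ⋈[g=d] R))) → 1

== RESULT ==
a | b
4 | 9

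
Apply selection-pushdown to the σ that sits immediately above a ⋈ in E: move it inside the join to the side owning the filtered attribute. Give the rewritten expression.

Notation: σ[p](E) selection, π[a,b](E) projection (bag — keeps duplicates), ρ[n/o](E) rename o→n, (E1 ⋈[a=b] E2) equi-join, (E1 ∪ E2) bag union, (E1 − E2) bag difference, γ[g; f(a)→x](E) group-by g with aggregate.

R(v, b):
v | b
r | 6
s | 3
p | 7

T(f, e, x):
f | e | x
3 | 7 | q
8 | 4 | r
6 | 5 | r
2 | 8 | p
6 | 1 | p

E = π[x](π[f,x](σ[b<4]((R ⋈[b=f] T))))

σ filters on b, owned by the left side.
E' = π[x](π[f,x]((σ[b<4](R) ⋈[b=f] T)))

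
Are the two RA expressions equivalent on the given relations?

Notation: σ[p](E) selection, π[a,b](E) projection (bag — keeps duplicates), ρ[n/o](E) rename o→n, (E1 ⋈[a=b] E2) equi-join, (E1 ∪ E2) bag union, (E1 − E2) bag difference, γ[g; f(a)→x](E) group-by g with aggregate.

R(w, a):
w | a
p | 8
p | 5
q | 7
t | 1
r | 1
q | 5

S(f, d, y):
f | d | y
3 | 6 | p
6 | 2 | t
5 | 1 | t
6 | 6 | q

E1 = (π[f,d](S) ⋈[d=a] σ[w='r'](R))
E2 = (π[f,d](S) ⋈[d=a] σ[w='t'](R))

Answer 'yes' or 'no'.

E1 stepwise |·|:
  S → 4
  π[f,d](S) → 4
  R → 6
  σ[w='r'](R) → 1
  (π[f,d](S) ⋈[d=a] σ[w='r'](R)) → 1
E2 stepwise |·|:
  S → 4
  π[f,d](S) → 4
  R → 6
  σ[w='t'](R) → 1
  (π[f,d](S) ⋈[d=a] σ[w='t'](R)) → 1

E1 result:
f | d | w | a
5 | 1 | r | 1
E2 result:
f | d | w | a
5 | 1 | t | 1
Witness: (5, 1, 'r', 1) appears 1× in E1 but 0× in E2.

no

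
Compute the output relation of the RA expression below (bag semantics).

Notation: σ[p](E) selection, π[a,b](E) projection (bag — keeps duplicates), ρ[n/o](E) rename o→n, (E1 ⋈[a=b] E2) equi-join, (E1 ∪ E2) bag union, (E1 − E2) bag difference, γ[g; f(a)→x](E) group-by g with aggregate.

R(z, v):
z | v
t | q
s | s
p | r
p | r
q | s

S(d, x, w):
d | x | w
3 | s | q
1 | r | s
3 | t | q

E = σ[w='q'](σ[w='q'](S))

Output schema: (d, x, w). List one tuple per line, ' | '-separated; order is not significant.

Stepwise |·|:
  S → 3
  σ[w='q'](S) → 2
  σ[w='q'](σ[w='q'](S)) → 2

== RESULT ==
d | x | w
3 | s | q
3 | t | q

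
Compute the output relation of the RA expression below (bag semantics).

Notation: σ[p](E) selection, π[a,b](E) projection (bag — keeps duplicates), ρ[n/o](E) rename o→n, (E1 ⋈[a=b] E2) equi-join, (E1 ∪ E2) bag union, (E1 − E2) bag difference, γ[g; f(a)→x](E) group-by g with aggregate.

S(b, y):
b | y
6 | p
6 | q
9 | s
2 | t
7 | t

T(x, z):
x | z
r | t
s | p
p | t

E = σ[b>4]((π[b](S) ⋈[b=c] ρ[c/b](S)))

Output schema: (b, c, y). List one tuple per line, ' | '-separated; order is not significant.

Row counts bottom-up:
  S → 5
  π[b](S) → 5
  S → 5
  ρ[c/b](S) → 5
  (π[b](S) ⋈[b=c] ρ[c/b](S)) → 7
  σ[b>4]((π[b](S) ⋈[b=c] ρ[c/b](S))) → 6

== RESULT ==
b | c | y
6 | 6 | p
6 | 6 | p
6 | 6 | q
6 | 6 | q
7 | 7 | t
9 | 9 | s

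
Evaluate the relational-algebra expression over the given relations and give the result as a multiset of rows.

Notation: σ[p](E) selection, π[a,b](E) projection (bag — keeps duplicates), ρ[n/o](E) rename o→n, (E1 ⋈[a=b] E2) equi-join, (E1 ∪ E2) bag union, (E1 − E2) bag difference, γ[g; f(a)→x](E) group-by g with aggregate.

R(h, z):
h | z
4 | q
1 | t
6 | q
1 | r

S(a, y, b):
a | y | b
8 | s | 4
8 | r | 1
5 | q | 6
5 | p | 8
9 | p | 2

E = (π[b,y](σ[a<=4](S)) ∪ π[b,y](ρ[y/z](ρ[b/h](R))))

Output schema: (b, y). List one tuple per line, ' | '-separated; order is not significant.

Subexpression sizes:
  S → 5
  σ[a<=4](S) → 0
  π[b,y](σ[a<=4](S)) → 0
  R → 4
  ρ[b/h](R) → 4
  ρ[y/z](ρ[b/h](R)) → 4
  π[b,y](ρ[y/z](ρ[b/h](R))) → 4
  (π[b,y](σ[a<=4](S)) ∪ π[b,y](ρ[y/z](ρ[b/h](R)))) → 4

== RESULT ==
b | y
1 | r
1 | t
4 | q
6 | q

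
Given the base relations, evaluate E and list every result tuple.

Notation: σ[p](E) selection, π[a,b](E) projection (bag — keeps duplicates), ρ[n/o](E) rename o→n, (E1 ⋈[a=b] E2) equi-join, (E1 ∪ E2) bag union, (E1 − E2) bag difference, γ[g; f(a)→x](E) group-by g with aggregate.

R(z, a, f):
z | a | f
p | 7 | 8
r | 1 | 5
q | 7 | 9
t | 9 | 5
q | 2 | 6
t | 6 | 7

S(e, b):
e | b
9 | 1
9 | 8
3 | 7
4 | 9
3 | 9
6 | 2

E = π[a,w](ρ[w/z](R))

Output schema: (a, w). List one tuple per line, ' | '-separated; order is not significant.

Subexpression sizes:
  R → 6
  ρ[w/z](R) → 6
  π[a,w](ρ[w/z](R)) → 6

== RESULT ==
a | w
1 | r
2 | q
6 | t
7 | p
7 | q
9 | t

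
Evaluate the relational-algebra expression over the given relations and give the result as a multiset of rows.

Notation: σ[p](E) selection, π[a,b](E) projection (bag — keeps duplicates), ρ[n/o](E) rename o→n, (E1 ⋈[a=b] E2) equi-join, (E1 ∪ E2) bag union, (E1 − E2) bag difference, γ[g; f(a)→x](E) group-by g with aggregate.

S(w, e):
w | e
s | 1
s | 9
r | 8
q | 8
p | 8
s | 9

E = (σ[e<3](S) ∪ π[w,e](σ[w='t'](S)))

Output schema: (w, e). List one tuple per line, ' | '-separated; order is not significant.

Row counts bottom-up:
  S → 6
  σ[e<3](S) → 1
  S → 6
  σ[w='t'](S) → 0
  π[w,e](σ[w='t'](S)) → 0
  (σ[e<3](S) ∪ π[w,e](σ[w='t'](S))) → 1

== RESULT ==
w | e
s | 1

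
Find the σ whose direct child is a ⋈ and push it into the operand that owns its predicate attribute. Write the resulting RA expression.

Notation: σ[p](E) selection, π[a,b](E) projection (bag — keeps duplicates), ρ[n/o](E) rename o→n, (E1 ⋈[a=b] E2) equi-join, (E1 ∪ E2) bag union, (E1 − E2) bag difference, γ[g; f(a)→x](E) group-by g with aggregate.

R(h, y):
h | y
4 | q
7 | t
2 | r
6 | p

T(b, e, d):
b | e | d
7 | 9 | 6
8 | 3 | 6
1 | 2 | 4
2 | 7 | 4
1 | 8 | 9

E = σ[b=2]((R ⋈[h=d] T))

σ filters on b, owned by the right side.
E' = (R ⋈[h=d] σ[b=2](T))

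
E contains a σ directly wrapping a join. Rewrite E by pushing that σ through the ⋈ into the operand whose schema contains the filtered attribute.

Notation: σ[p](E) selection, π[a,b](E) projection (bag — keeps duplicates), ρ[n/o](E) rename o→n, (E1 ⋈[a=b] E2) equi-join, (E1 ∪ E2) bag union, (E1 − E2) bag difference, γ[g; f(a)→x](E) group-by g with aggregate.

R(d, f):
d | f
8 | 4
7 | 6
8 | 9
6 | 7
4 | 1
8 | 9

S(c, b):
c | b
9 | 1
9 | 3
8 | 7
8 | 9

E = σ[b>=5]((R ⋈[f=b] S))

σ filters on b, owned by the right side.
E' = (R ⋈[f=b] σ[b>=5](S))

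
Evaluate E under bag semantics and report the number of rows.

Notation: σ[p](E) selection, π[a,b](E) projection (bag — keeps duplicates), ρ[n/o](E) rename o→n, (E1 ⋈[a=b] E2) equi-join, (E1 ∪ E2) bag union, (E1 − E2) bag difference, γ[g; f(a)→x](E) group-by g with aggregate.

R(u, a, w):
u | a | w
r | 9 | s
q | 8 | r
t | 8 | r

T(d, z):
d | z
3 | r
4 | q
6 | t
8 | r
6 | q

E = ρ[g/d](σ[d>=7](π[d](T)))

Row counts bottom-up:
  T → 5
  π[d](T) → 5
  σ[d>=7](π[d](T)) → 1
  ρ[g/d](σ[d>=7](π[d](T))) → 1

|E| = 1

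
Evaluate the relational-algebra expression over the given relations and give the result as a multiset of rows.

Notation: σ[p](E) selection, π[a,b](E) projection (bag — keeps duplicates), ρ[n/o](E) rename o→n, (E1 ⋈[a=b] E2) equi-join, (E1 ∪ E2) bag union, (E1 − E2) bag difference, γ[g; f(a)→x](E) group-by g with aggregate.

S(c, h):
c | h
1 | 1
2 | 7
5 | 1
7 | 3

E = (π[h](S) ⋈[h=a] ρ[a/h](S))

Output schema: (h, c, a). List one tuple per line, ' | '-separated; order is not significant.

Stepwise |·|:
  S → 4
  π[h](S) → 4
  S → 4
  ρ[a/h](S) → 4
  (π[h](S) ⋈[h=a] ρ[a/h](S)) → 6

== RESULT ==
h | c | a
1 | 1 | 1
1 | 1 | 1
1 | 5 | 1
1 | 5 | 1
3 | 7 | 3
7 | 2 | 7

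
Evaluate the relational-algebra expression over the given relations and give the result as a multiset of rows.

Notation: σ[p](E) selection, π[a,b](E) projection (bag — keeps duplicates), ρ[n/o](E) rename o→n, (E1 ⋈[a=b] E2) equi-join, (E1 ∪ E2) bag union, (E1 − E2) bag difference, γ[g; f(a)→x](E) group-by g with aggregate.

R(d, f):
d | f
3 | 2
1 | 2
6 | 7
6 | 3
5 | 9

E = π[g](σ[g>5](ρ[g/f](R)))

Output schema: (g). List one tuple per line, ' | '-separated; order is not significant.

Stepwise |·|:
  R → 5
  ρ[g/f](R) → 5
  σ[g>5](ρ[g/f](R)) → 2
  π[g](σ[g>5](ρ[g/f](R))) → 2

== RESULT ==
g
7
9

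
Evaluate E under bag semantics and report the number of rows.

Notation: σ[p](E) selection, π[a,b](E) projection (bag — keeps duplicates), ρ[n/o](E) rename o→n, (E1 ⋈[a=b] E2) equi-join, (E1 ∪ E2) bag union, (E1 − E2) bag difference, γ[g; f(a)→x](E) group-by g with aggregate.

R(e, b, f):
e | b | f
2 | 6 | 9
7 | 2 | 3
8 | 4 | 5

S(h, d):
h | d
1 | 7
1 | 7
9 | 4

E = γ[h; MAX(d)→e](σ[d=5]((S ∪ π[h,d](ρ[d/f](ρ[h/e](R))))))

Row counts bottom-up:
  S → 3
  R → 3
  ρ[h/e](R) → 3
  ρ[d/f](ρ[h/e](R)) → 3
  π[h,d](ρ[d/f](ρ[h/e](R))) → 3
  (S ∪ π[h,d](ρ[d/f](ρ[h/e](R)))) → 6
  σ[d=5]((S ∪ π[h,d](ρ[d/f](ρ[h/e](R))))) → 1
  γ[h; MAX(d)→e](σ[d=5]((S ∪ π[h,d](ρ[d/f](ρ[h/e](R)))))) → 1

|E| = 1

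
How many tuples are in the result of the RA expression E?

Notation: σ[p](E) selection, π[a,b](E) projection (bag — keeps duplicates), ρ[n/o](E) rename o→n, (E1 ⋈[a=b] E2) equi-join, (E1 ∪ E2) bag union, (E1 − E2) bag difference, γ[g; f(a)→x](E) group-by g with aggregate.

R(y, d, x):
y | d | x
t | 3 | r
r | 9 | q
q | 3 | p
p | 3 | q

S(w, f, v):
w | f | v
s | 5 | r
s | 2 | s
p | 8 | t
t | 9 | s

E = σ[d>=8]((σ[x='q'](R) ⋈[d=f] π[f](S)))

Stepwise |·|:
  R → 4
  σ[x='q'](R) → 2
  S → 4
  π[f](S) → 4
  (σ[x='q'](R) ⋈[d=f] π[f](S)) → 1
  σ[d>=8]((σ[x='q'](R) ⋈[d=f] π[f](S))) → 1

|E| = 1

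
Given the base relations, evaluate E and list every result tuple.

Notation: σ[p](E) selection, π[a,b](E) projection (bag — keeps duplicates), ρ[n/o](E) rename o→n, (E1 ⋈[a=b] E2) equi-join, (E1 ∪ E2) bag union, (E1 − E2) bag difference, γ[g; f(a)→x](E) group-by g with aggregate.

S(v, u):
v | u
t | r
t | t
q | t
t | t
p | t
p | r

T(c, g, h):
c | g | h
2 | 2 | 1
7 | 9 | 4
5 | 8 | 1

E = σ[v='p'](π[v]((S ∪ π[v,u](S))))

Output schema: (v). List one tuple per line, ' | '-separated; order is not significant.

Subexpression sizes:
  S → 6
  S → 6
  π[v,u](S) → 6
  (S ∪ π[v,u](S)) → 12
  π[v]((S ∪ π[v,u](S))) → 12
  σ[v='p'](π[v]((S ∪ π[v,u](S)))) → 4

== RESULT ==
v
p
p
p
p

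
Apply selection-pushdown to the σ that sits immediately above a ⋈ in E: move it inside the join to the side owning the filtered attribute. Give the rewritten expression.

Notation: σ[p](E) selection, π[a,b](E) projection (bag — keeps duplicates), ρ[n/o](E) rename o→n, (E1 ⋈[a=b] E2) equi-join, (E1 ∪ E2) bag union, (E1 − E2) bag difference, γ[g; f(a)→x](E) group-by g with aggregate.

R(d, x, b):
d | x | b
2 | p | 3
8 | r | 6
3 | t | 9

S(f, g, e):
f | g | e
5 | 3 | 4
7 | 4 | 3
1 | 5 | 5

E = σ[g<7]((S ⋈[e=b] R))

σ filters on g, owned by the left side.
E' = (σ[g<7](S) ⋈[e=b] R)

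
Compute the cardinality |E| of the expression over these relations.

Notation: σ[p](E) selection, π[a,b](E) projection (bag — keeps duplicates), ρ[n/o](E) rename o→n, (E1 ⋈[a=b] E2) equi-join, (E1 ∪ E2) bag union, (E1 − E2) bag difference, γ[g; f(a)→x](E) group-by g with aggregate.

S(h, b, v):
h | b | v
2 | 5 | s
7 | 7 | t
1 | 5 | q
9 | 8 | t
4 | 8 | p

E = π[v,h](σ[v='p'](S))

Per-node cardinality:
  S → 5
  σ[v='p'](S) → 1
  π[v,h](σ[v='p'](S)) → 1

|E| = 1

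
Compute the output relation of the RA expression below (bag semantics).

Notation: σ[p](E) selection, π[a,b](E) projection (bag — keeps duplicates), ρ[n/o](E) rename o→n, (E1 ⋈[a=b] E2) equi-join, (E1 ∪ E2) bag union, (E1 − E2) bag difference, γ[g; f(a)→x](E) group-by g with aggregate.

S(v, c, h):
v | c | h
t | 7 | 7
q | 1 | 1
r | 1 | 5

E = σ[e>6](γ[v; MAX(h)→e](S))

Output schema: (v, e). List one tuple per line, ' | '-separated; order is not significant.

Subexpression sizes:
  S → 3
  γ[v; MAX(h)→e](S) → 3
  σ[e>6](γ[v; MAX(h)→e](S)) → 1

== RESULT ==
v | e
t | 7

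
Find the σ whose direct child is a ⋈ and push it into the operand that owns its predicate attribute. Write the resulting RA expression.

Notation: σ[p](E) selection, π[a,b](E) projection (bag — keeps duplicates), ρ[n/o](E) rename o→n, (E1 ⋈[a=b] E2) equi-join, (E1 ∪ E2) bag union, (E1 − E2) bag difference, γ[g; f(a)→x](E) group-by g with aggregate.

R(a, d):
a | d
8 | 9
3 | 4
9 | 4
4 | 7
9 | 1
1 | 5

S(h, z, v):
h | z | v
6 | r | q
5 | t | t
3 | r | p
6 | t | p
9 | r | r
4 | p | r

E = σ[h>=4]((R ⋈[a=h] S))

σ filters on h, owned by the right side.
E' = (R ⋈[a=h] σ[h>=4](S))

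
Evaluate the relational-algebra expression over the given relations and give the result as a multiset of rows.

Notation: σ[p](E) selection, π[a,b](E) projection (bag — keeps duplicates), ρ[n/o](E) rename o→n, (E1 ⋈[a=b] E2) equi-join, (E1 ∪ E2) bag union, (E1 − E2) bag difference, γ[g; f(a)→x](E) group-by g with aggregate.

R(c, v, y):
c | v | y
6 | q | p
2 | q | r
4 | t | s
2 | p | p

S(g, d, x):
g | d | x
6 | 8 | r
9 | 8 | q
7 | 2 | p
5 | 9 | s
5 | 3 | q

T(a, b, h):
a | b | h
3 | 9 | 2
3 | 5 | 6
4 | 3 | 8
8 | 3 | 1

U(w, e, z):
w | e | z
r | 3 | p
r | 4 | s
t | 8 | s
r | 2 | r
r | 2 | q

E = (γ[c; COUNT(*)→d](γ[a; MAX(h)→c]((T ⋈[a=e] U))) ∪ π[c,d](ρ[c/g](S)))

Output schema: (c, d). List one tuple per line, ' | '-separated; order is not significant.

Subexpression sizes:
  T → 4
  U → 5
  (T ⋈[a=e] U) → 4
  γ[a; MAX(h)→c]((T ⋈[a=e] U)) → 3
  γ[c; COUNT(*)→d](γ[a; MAX(h)→c]((T ⋈[a=e] U))) → 3
  S → 5
  ρ[c/g](S) → 5
  π[c,d](ρ[c/g](S)) → 5
  (γ[c; COUNT(*)→d](γ[a; MAX(h)→c]((T ⋈[a=e] U))) ∪ π[c,d](ρ[c/g](S))) → 8

== RESULT ==
c | d
1 | 1
5 | 3
5 | 9
6 | 1
6 | 8
7 | 2
8 | 1
9 | 8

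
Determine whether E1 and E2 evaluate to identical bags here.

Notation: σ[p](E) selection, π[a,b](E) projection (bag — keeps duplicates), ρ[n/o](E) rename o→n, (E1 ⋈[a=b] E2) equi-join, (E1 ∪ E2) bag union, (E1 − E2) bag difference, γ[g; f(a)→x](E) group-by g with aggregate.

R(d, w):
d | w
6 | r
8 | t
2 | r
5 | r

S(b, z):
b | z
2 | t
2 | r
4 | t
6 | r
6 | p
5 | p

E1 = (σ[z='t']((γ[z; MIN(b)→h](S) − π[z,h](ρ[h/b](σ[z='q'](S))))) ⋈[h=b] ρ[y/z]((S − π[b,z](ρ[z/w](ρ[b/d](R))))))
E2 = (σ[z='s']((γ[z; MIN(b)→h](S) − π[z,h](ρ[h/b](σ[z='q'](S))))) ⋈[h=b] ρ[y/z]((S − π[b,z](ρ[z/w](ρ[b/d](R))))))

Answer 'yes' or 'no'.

E1 per-node cardinality:
  S → 6
  γ[z; MIN(b)→h](S) → 3
  S → 6
  σ[z='q'](S) → 0
  ρ[h/b](σ[z='q'](S)) → 0
  π[z,h](ρ[h/b](σ[z='q'](S))) → 0
  (γ[z; MIN(b)→h](S) − π[z,h](ρ[h/b](σ[z='q'](S)))) → 3
  σ[z='t']((γ[z; MIN(b)→h](S) − π[z,h](ρ[h/b](σ[z='q'](S))))) → 1
  S → 6
  R → 4
  ρ[b/d](R) → 4
  ρ[z/w](ρ[b/d](R)) → 4
  π[b,z](ρ[z/w](ρ[b/d](R))) → 4
  (S − π[b,z](ρ[z/w](ρ[b/d](R)))) → 4
  ρ[y/z]((S − π[b,z](ρ[z/w](ρ[b/d](R))))) → 4
  (σ[z='t']((γ[z; MIN(b)→h](S) − π[z,h](ρ[h/b](σ[z='q'](S))))) ⋈[h=b] ρ[y/z]((S − π[b,z](ρ[z/w](ρ[b/d](R)))))) → 1
E2 per-node cardinality:
  S → 6
  γ[z; MIN(b)→h](S) → 3
  S → 6
  σ[z='q'](S) → 0
  ρ[h/b](σ[z='q'](S)) → 0
  π[z,h](ρ[h/b](σ[z='q'](S))) → 0
  (γ[z; MIN(b)→h](S) − π[z,h](ρ[h/b](σ[z='q'](S)))) → 3
  σ[z='s']((γ[z; MIN(b)→h](S) − π[z,h](ρ[h/b](σ[z='q'](S))))) → 0
  S → 6
  R → 4
  ρ[b/d](R) → 4
  ρ[z/w](ρ[b/d](R)) → 4
  π[b,z](ρ[z/w](ρ[b/d](R))) → 4
  (S − π[b,z](ρ[z/w](ρ[b/d](R)))) → 4
  ρ[y/z]((S − π[b,z](ρ[z/w](ρ[b/d](R))))) → 4
  (σ[z='s']((γ[z; MIN(b)→h](S) − π[z,h](ρ[h/b](σ[z='q'](S))))) ⋈[h=b] ρ[y/z]((S − π[b,z](ρ[z/w](ρ[b/d](R)))))) → 0

E1 result:
z | h | b | y
t | 2 | 2 | t
E2 result:
z | h | b | y
(0 rows)
Witness: ('t', 2, 2, 't') appears 1× in E1 but 0× in E2.

no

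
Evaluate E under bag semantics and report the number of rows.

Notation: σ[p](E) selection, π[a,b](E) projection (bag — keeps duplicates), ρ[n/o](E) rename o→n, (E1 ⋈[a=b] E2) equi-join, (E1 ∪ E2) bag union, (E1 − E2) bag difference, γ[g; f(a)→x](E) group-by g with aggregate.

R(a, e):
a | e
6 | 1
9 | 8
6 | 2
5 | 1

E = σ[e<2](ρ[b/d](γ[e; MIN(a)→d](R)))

Stepwise |·|:
  R → 4
  γ[e; MIN(a)→d](R) → 3
  ρ[b/d](γ[e; MIN(a)→d](R)) → 3
  σ[e<2](ρ[b/d](γ[e; MIN(a)→d](R))) → 1

|E| = 1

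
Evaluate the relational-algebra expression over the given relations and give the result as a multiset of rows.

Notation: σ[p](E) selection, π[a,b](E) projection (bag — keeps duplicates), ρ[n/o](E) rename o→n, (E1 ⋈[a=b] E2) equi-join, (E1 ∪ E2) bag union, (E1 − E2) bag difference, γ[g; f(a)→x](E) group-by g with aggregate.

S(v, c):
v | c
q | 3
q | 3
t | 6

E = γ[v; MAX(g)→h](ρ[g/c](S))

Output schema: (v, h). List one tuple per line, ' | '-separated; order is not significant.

Per-node cardinality:
  S → 3
  ρ[g/c](S) → 3
  γ[v; MAX(g)→h](ρ[g/c](S)) → 2

== RESULT ==
v | h
q | 3
t | 6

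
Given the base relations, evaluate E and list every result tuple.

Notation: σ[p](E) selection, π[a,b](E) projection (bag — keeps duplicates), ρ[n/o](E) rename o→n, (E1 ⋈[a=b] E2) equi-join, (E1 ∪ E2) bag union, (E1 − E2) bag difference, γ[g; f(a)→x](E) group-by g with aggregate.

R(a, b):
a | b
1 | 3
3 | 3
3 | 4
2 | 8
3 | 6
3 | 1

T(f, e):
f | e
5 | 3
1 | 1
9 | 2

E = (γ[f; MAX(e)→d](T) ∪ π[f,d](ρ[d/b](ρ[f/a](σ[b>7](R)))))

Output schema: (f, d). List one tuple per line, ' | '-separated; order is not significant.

Per-node cardinality:
  T → 3
  γ[f; MAX(e)→d](T) → 3
  R → 6
  σ[b>7](R) → 1
  ρ[f/a](σ[b>7](R)) → 1
  ρ[d/b](ρ[f/a](σ[b>7](R))) → 1
  π[f,d](ρ[d/b](ρ[f/a](σ[b>7](R)))) → 1
  (γ[f; MAX(e)→d](T) ∪ π[f,d](ρ[d/b](ρ[f/a](σ[b>7](R))))) → 4

== RESULT ==
f | d
1 | 1
2 | 8
5 | 3
9 | 2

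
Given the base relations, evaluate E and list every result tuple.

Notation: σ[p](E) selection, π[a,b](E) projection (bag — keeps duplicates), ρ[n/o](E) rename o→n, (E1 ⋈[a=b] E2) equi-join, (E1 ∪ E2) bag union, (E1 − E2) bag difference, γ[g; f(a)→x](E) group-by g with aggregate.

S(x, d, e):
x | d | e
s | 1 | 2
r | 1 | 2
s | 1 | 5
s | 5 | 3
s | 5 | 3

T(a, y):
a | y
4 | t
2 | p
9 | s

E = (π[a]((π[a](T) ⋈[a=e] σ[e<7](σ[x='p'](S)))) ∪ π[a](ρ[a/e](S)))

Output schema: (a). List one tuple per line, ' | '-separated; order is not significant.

Per-node cardinality:
  T → 3
  π[a](T) → 3
  S → 5
  σ[x='p'](S) → 0
  σ[e<7](σ[x='p'](S)) → 0
  (π[a](T) ⋈[a=e] σ[e<7](σ[x='p'](S))) → 0
  π[a]((π[a](T) ⋈[a=e] σ[e<7](σ[x='p'](S)))) → 0
  S → 5
  ρ[a/e](S) → 5
  π[a](ρ[a/e](S)) → 5
  (π[a]((π[a](T) ⋈[a=e] σ[e<7](σ[x='p'](S)))) ∪ π[a](ρ[a/e](S))) → 5

== RESULT ==
a
2
2
3
3
5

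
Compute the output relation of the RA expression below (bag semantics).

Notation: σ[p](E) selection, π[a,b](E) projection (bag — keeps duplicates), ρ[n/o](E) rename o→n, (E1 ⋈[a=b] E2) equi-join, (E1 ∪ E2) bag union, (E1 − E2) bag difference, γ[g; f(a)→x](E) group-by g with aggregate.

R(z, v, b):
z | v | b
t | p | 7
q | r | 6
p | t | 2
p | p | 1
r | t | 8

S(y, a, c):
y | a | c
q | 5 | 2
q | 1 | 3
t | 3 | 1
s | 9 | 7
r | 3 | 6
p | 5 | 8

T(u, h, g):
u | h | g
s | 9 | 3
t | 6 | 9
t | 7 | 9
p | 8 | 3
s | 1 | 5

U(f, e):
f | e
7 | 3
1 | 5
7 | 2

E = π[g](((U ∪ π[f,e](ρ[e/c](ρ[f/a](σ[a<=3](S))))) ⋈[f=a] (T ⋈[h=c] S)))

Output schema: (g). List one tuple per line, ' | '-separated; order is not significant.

Per-node cardinality:
  U → 3
  S → 6
  σ[a<=3](S) → 3
  ρ[f/a](σ[a<=3](S)) → 3
  ρ[e/c](ρ[f/a](σ[a<=3](S))) → 3
  π[f,e](ρ[e/c](ρ[f/a](σ[a<=3](S)))) → 3
  (U ∪ π[f,e](ρ[e/c](ρ[f/a](σ[a<=3](S))))) → 6
  T → 5
  S → 6
  (T ⋈[h=c] S) → 4
  ((U ∪ π[f,e](ρ[e/c](ρ[f/a](σ[a<=3](S))))) ⋈[f=a] (T ⋈[h=c] S)) → 4
  π[g](((U ∪ π[f,e](ρ[e/c](ρ[f/a](σ[a<=3](S))))) ⋈[f=a] (T ⋈[h=c] S))) → 4

== RESULT ==
g
5
5
9
9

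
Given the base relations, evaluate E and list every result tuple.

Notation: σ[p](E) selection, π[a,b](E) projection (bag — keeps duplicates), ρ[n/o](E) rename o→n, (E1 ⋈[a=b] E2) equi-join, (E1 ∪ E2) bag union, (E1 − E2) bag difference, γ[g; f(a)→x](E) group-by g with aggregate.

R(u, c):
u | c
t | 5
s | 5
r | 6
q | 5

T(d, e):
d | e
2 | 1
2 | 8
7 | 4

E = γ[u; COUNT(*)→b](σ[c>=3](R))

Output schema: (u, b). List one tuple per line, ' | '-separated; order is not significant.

Row counts bottom-up:
  R → 4
  σ[c>=3](R) → 4
  γ[u; COUNT(*)→b](σ[c>=3](R)) → 4

== RESULT ==
u | b
q | 1
r | 1
s | 1
t | 1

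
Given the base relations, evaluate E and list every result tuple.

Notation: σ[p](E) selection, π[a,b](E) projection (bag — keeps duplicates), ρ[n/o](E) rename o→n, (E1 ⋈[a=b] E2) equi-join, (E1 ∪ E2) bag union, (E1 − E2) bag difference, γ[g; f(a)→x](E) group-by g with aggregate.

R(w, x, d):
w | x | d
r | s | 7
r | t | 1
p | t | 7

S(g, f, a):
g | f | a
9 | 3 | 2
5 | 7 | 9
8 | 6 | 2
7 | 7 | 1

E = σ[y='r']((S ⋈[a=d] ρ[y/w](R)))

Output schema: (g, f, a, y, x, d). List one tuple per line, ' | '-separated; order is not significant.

Subexpression sizes:
  S → 4
  R → 3
  ρ[y/w](R) → 3
  (S ⋈[a=d] ρ[y/w](R)) → 1
  σ[y='r']((S ⋈[a=d] ρ[y/w](R))) → 1

== RESULT ==
g | f | a | y | x | d
7 | 7 | 1 | r | t | 1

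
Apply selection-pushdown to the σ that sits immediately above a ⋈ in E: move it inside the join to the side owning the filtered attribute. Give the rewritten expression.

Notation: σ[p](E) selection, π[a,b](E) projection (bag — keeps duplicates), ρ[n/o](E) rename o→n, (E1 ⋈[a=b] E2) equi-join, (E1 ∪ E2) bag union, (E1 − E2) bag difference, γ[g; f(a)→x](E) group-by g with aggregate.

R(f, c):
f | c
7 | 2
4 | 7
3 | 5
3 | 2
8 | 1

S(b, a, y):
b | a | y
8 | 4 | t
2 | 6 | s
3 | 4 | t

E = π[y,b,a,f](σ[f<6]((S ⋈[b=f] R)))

σ filters on f, owned by the right side.
E' = π[y,b,a,f]((S ⋈[b=f] σ[f<6](R)))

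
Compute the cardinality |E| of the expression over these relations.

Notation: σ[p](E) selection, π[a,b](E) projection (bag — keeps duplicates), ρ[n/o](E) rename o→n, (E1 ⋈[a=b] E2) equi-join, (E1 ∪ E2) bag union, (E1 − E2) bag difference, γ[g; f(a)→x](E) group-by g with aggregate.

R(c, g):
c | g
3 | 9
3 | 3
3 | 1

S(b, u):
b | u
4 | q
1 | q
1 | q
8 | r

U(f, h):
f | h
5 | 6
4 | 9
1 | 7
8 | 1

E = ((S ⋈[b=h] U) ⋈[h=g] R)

Stepwise |·|:
  S → 4
  U → 4
  (S ⋈[b=h] U) → 2
  R → 3
  ((S ⋈[b=h] U) ⋈[h=g] R) → 2

|E| = 2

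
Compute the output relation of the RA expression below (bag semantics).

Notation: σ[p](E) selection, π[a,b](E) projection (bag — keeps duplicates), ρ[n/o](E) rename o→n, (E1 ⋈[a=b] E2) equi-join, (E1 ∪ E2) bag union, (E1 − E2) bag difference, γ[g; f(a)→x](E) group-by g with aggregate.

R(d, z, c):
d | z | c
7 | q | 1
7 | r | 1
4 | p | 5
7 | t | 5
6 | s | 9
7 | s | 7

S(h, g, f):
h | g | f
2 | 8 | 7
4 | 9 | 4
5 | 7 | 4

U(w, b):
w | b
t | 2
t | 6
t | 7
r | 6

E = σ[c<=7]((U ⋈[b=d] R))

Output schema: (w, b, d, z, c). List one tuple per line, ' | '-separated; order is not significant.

Row counts bottom-up:
  U → 4
  R → 6
  (U ⋈[b=d] R) → 6
  σ[c<=7]((U ⋈[b=d] R)) → 4

== RESULT ==
w | b | d | z | c
t | 7 | 7 | q | 1
t | 7 | 7 | r | 1
t | 7 | 7 | s | 7
t | 7 | 7 | t | 5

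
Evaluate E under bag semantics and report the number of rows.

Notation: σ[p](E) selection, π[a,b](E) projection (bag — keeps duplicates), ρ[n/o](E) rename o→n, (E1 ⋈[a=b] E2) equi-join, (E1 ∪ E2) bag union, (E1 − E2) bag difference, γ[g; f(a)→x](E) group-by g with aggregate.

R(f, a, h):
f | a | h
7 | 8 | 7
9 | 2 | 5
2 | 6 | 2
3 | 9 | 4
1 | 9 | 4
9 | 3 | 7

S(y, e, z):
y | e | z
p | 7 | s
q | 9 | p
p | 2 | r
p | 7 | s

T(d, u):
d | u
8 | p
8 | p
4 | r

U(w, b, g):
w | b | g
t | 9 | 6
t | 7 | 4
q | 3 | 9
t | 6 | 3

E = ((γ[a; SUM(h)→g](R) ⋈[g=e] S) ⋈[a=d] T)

Per-node cardinality:
  R → 6
  γ[a; SUM(h)→g](R) → 5
  S → 4
  (γ[a; SUM(h)→g](R) ⋈[g=e] S) → 5
  T → 3
  ((γ[a; SUM(h)→g](R) ⋈[g=e] S) ⋈[a=d] T) → 4

|E| = 4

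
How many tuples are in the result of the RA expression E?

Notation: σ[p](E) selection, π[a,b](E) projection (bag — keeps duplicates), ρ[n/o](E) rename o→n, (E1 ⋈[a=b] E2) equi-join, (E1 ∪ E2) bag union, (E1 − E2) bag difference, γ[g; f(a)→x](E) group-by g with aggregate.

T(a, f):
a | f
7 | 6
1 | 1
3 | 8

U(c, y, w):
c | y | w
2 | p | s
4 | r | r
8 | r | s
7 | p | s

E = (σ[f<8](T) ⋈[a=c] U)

Subexpression sizes:
  T → 3
  σ[f<8](T) → 2
  U → 4
  (σ[f<8](T) ⋈[a=c] U) → 1

|E| = 1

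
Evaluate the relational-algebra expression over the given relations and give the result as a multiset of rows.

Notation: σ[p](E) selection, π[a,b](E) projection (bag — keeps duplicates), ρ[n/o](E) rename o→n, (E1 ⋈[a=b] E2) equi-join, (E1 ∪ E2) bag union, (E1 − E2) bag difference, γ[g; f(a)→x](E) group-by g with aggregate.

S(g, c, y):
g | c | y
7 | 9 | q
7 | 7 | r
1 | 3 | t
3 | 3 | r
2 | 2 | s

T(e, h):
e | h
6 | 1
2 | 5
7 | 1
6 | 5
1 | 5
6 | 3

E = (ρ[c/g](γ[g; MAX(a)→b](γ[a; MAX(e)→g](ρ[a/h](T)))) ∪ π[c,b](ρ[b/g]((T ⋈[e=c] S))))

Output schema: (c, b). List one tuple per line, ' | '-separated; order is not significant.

Row counts bottom-up:
  T → 6
  ρ[a/h](T) → 6
  γ[a; MAX(e)→g](ρ[a/h](T)) → 3
  γ[g; MAX(a)→b](γ[a; MAX(e)→g](ρ[a/h](T))) → 2
  ρ[c/g](γ[g; MAX(a)→b](γ[a; MAX(e)→g](ρ[a/h](T)))) → 2
  T → 6
  S → 5
  (T ⋈[e=c] S) → 2
  ρ[b/g]((T ⋈[e=c] S)) → 2
  π[c,b](ρ[b/g]((T ⋈[e=c] S))) → 2
  (ρ[c/g](γ[g; MAX(a)→b](γ[a; MAX(e)→g](ρ[a/h](T)))) ∪ π[c,b](ρ[b/g]((T ⋈[e=c] S)))) → 4

== RESULT ==
c | b
2 | 2
6 | 5
7 | 1
7 | 7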